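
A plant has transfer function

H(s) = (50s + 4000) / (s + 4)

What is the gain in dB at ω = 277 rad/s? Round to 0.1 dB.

Substitute s = j277:
Numerator: 50(j277) + 4000 = 4000 + j13850
Denominator: (j277) + 4 = 4 + j277
|N| = √(4000² + 13850²) ≈ 14416, ∠N ≈ 73.89°
|D| = √(4² + 277²) ≈ 277.03, ∠D ≈ 89.17°
|H| = 14416 / 277.03 ≈ 52.038
Gain = 20 log₁₀(52.038) ≈ 34.33 dB

34.3 dB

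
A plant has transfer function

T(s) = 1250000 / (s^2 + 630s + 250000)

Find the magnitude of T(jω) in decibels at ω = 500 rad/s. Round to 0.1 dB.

12.0 dB

At s = jω = j500:
quadratic: (j500)² + 630·j500 + 250000 = 0 + j315000 → |·| ≈ 3.15e+05, ∠ ≈ 90.00°
|T| = 1250000 / 3.15e+05 ≈ 3.9683
Gain = 20 log₁₀(3.9683) ≈ 11.97 dB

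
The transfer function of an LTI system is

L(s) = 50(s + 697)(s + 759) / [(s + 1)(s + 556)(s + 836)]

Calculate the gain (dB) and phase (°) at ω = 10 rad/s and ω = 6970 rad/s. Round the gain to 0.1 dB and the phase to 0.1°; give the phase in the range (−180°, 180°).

At s = jω = j10:
zero (s+697): 697 + j10 → |·| = √(697²+10²) = √485909 ≈ 697.07, ∠ = arctan(10/697) ≈ 0.82°
zero (s+759): 759 + j10 → |·| = √(759²+10²) = √576181 ≈ 759.07, ∠ = arctan(10/759) ≈ 0.75°
pole (s+1): 1 + j10 → |·| = √(1²+10²) = √101 ≈ 10.05, ∠ = arctan(10/1) ≈ 84.29°
pole (s+556): 556 + j10 → |·| = √(556²+10²) = √309236 ≈ 556.09, ∠ = arctan(10/556) ≈ 1.03°
pole (s+836): 836 + j10 → |·| = √(836²+10²) = √698996 ≈ 836.06, ∠ = arctan(10/836) ≈ 0.69°
|L| = 50 · 5.2912e+05 / 4.6725e+06 ≈ 5.6621
Gain = 20 log₁₀(5.6621) ≈ 15.06 dB
∠L = 1.57° − 86.01° = -84.44°

At s = jω = j6970:
zero (s+697): 697 + j6970 → |·| = √(697²+6970²) = √49066709 ≈ 7004.8, ∠ = arctan(6970/697) ≈ 84.29°
zero (s+759): 759 + j6970 → |·| = √(759²+6970²) = √49156981 ≈ 7011.2, ∠ = arctan(6970/759) ≈ 83.79°
pole (s+1): 1 + j6970 → |·| = √(1²+6970²) = √48580901 ≈ 6970, ∠ = arctan(6970/1) ≈ 89.99°
pole (s+556): 556 + j6970 → |·| = √(556²+6970²) = √48890036 ≈ 6992.1, ∠ = arctan(6970/556) ≈ 85.44°
pole (s+836): 836 + j6970 → |·| = √(836²+6970²) = √49279796 ≈ 7020, ∠ = arctan(6970/836) ≈ 83.16°
|L| = 50 · 4.9112e+07 / 3.4212e+11 ≈ 0.0071776
Gain = 20 log₁₀(0.0071776) ≈ -42.88 dB
∠L = 168.08° − 258.59° = -90.51°

ω = 10: 15.1 dB, -84.4°; ω = 6970: -42.9 dB, -90.5°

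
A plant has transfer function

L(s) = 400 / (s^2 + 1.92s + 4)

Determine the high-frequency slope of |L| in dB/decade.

-40 dB/decade

Each pole contributes −20 dB/decade at high frequency; each zero contributes +20 dB/decade.
Net: 0 zero(s) − 2 pole(s) → -40 dB/decade.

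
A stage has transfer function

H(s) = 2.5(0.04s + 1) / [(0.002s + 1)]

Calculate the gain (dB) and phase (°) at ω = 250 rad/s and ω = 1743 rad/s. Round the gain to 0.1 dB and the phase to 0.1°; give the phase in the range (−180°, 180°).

ω = 250: 27.0 dB, 57.7°; ω = 1743: 33.6 dB, 15.2°

At ω = 250 rad/s:
zero (1 + j250·0.04) = 1 + j10 → |·| ≈ 10.05, ∠ ≈ 84.29°
pole (1 + j250·0.002) = 1 + j0.5 → |·| ≈ 1.118, ∠ ≈ 26.57°
|H| = 2.5 · 10.05 / (1.118) ≈ 22.473
Gain = 20 log₁₀(22.473) ≈ 27.03 dB
∠H = (84.29°) − (26.57°) = 57.72°

At ω = 1743 rad/s:
zero (1 + j1743·0.04) = 1 + j69.72 → |·| ≈ 69.727, ∠ ≈ 89.18°
pole (1 + j1743·0.002) = 1 + j3.486 → |·| ≈ 3.6266, ∠ ≈ 73.99°
|H| = 2.5 · 69.727 / (3.6266) ≈ 48.066
Gain = 20 log₁₀(48.066) ≈ 33.64 dB
∠H = (89.18°) − (73.99°) = 15.19°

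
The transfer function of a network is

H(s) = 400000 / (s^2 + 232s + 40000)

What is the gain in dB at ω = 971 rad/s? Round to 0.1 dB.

-7.3 dB

At s = jω = j971:
quadratic: (j971)² + 232·j971 + 40000 = -902841 + j225272 → |·| ≈ 9.3052e+05, ∠ ≈ 165.99°
|H| = 400000 / 9.3052e+05 ≈ 0.42987
Gain = 20 log₁₀(0.42987) ≈ -7.33 dB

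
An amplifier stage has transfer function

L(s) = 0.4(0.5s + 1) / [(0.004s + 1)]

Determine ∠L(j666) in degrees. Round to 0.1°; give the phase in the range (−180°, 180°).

At ω = 666 rad/s:
zero (1 + j666·0.5) = 1 + j333 → |·| ≈ 333, ∠ ≈ 89.83°
pole (1 + j666·0.004) = 1 + j2.664 → |·| ≈ 2.8455, ∠ ≈ 69.43°
∠L = (89.83°) − (69.43°) = 20.40°

20.4°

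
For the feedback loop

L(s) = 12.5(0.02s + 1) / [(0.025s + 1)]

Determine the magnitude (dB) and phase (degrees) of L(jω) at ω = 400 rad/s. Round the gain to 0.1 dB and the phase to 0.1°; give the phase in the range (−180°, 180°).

20.0 dB, -1.4°

At ω = 400 rad/s:
zero (1 + j400·0.02) = 1 + j8 → |·| ≈ 8.0623, ∠ ≈ 82.87°
pole (1 + j400·0.025) = 1 + j10 → |·| ≈ 10.05, ∠ ≈ 84.29°
|L| = 12.5 · 8.0623 / (10.05) ≈ 10.028
Gain = 20 log₁₀(10.028) ≈ 20.02 dB
∠L = (82.87°) − (84.29°) = -1.42°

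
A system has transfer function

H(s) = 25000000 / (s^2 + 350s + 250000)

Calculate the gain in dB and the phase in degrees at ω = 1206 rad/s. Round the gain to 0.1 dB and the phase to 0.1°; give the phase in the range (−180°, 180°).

25.8 dB, -160.7°

At s = jω = j1206:
quadratic: (j1206)² + 350·j1206 + 250000 = -1204436 + j422100 → |·| ≈ 1.2763e+06, ∠ ≈ 160.69°
|H| = 25000000 / 1.2763e+06 ≈ 19.588
Gain = 20 log₁₀(19.588) ≈ 25.84 dB
∠H = 0.00° − 160.69° = -160.69°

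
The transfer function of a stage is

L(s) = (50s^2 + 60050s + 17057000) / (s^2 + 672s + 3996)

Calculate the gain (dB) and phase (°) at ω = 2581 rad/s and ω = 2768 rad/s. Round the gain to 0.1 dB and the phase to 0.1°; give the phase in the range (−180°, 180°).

Substitute s = j2581:
Numerator: 50(j2581)^2 + 60050(j2581) + 17057000 = -316021050 + j154989050
Denominator: (j2581)^2 + 672(j2581) + 3996 = -6657565 + j1734432
|N| = √(316021050² + 154989050²) ≈ 3.5198e+08, ∠N ≈ 153.87°
|D| = √(6657565² + 1734432²) ≈ 6.8798e+06, ∠D ≈ 165.40°
|L| = 3.5198e+08 / 6.8798e+06 ≈ 51.161
Gain = 20 log₁₀(51.161) ≈ 34.18 dB
∠L = 153.87° − 165.40° = -11.53°

Substitute s = j2768:
Numerator: 50(j2768)^2 + 60050(j2768) + 17057000 = -366034200 + j166218400
Denominator: (j2768)^2 + 672(j2768) + 3996 = -7657828 + j1860096
|N| = √(366034200² + 166218400²) ≈ 4.0201e+08, ∠N ≈ 155.58°
|D| = √(7657828² + 1860096²) ≈ 7.8805e+06, ∠D ≈ 166.35°
|L| = 4.0201e+08 / 7.8805e+06 ≈ 51.013
Gain = 20 log₁₀(51.013) ≈ 34.15 dB
∠L = 155.58° − 166.35° = -10.77°

ω = 2581: 34.2 dB, -11.5°; ω = 2768: 34.2 dB, -10.8°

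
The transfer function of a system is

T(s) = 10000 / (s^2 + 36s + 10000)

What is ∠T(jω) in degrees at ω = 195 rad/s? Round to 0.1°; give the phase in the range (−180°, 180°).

-165.9°

At s = jω = j195:
quadratic: (j195)² + 36·j195 + 10000 = -28025 + j7020 → |·| ≈ 28891, ∠ ≈ 165.94°
∠T = 0.00° − 165.94° = -165.94°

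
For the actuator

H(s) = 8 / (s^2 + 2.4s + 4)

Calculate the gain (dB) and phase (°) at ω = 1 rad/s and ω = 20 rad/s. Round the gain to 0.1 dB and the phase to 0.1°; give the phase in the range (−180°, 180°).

At s = jω = j1:
quadratic: (j1)² + 2.4·j1 + 4 = 3 + j2.4 → |·| ≈ 3.8419, ∠ ≈ 38.66°
|H| = 8 / 3.8419 ≈ 2.0823
Gain = 20 log₁₀(2.0823) ≈ 6.37 dB
∠H = 0.00° − 38.66° = -38.66°

At s = jω = j20:
quadratic: (j20)² + 2.4·j20 + 4 = -396 + j48 → |·| ≈ 398.9, ∠ ≈ 173.09°
|H| = 8 / 398.9 ≈ 0.020055
Gain = 20 log₁₀(0.020055) ≈ -33.96 dB
∠H = 0.00° − 173.09° = -173.09°

ω = 1: 6.4 dB, -38.7°; ω = 20: -34.0 dB, -173.1°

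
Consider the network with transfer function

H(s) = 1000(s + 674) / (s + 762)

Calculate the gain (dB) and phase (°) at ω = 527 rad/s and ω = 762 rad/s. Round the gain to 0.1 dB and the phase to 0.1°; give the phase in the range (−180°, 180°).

ω = 527: 59.3 dB, 3.4°; ω = 762: 59.5 dB, 3.5°

At s = jω = j527:
zero (s+674): 674 + j527 → |·| = √(674²+527²) = √732005 ≈ 855.57, ∠ = arctan(527/674) ≈ 38.02°
pole (s+762): 762 + j527 → |·| = √(762²+527²) = √858373 ≈ 926.48, ∠ = arctan(527/762) ≈ 34.67°
|H| = 1000 · 855.57 / 926.48 ≈ 923.46
Gain = 20 log₁₀(923.46) ≈ 59.31 dB
∠H = 38.02° − 34.67° = 3.35°

At s = jω = j762:
zero (s+674): 674 + j762 → |·| = √(674²+762²) = √1034920 ≈ 1017.3, ∠ = arctan(762/674) ≈ 48.51°
pole (s+762): 762 + j762 → |·| = √(762²+762²) = √1161288 ≈ 1077.6, ∠ = arctan(762/762) ≈ 45.00°
|H| = 1000 · 1017.3 / 1077.6 ≈ 944.04
Gain = 20 log₁₀(944.04) ≈ 59.50 dB
∠H = 48.51° − 45.00° = 3.51°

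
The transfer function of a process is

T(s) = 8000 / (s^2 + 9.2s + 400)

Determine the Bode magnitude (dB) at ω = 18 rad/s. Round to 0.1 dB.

32.9 dB

At s = jω = j18:
quadratic: (j18)² + 9.2·j18 + 400 = 76 + j165.6 → |·| ≈ 182.21, ∠ ≈ 65.35°
|T| = 8000 / 182.21 ≈ 43.905
Gain = 20 log₁₀(43.905) ≈ 32.85 dB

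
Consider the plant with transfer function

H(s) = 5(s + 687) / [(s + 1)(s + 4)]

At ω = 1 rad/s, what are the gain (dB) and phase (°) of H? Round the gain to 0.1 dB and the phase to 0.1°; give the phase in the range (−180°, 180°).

55.4 dB, -59.0°

At s = jω = j1:
zero (s+687): 687 + j1 → |·| = √(687²+1²) = √471970 ≈ 687, ∠ = arctan(1/687) ≈ 0.08°
pole (s+1): 1 + j1 → |·| = √(1²+1²) = √2 ≈ 1.4142, ∠ = arctan(1/1) ≈ 45.00°
pole (s+4): 4 + j1 → |·| = √(4²+1²) = √17 ≈ 4.1231, ∠ = arctan(1/4) ≈ 14.04°
|H| = 5 · 687 / 5.8309 ≈ 589.1
Gain = 20 log₁₀(589.1) ≈ 55.40 dB
∠H = 0.08° − 59.04° = -58.96°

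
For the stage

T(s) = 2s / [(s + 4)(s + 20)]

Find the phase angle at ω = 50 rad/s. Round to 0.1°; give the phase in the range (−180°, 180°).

-63.6°

At s = jω = j50:
zero at origin: s = j50 → |·| = 50, ∠ = 90.00°
pole (s+4): 4 + j50 → |·| = √(4²+50²) = √2516 ≈ 50.16, ∠ = arctan(50/4) ≈ 85.43°
pole (s+20): 20 + j50 → |·| = √(20²+50²) = √2900 ≈ 53.852, ∠ = arctan(50/20) ≈ 68.20°
∠T = 90.00° − 153.63° = -63.63°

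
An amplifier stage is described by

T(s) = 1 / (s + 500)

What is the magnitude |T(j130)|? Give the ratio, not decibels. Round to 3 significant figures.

0.00194

At s = jω = j130:
pole (s+500): 500 + j130 → |·| = √(500²+130²) = √266900 ≈ 516.62, ∠ = arctan(130/500) ≈ 14.57°
|T| = 1 / 516.62 ≈ 0.0019357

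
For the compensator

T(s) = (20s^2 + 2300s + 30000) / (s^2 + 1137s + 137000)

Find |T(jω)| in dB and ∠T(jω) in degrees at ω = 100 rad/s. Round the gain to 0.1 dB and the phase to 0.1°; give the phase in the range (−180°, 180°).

Substitute s = j100:
Numerator: 20(j100)^2 + 2300(j100) + 30000 = -170000 + j230000
Denominator: (j100)^2 + 1137(j100) + 137000 = 127000 + j113700
|N| = √(170000² + 230000²) ≈ 2.8601e+05, ∠N ≈ 126.47°
|D| = √(127000² + 113700²) ≈ 1.7046e+05, ∠D ≈ 41.84°
|T| = 2.8601e+05 / 1.7046e+05 ≈ 1.6779
Gain = 20 log₁₀(1.6779) ≈ 4.50 dB
∠T = 126.47° − 41.84° = 84.63°

4.5 dB, 84.6°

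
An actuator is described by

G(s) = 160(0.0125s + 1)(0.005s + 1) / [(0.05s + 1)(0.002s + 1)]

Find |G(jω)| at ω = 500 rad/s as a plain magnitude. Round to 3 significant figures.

77.1

At ω = 500 rad/s:
zero (1 + j500·0.0125) = 1 + j6.25 → |·| ≈ 6.3295, ∠ ≈ 80.91°
zero (1 + j500·0.005) = 1 + j2.5 → |·| ≈ 2.6926, ∠ ≈ 68.20°
pole (1 + j500·0.05) = 1 + j25 → |·| ≈ 25.02, ∠ ≈ 87.71°
pole (1 + j500·0.002) = 1 + j1 → |·| ≈ 1.4142, ∠ ≈ 45.00°
|G| = 160 · 6.3295 · 2.6926 / (25.02 · 1.4142) ≈ 77.066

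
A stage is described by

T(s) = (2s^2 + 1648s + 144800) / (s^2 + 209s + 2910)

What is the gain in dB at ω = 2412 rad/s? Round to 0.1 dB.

Substitute s = j2412:
Numerator: 2(j2412)^2 + 1648(j2412) + 144800 = -11490688 + j3974976
Denominator: (j2412)^2 + 209(j2412) + 2910 = -5814834 + j504108
|N| = √(11490688² + 3974976²) ≈ 1.2159e+07, ∠N ≈ 160.92°
|D| = √(5814834² + 504108²) ≈ 5.8366e+06, ∠D ≈ 175.05°
|T| = 1.2159e+07 / 5.8366e+06 ≈ 2.0832
Gain = 20 log₁₀(2.0832) ≈ 6.37 dB

6.4 dB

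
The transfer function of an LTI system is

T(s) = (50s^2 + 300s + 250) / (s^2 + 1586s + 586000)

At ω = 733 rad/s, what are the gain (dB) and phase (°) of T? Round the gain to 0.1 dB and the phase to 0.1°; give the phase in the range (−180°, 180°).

Substitute s = j733:
Numerator: 50(j733)^2 + 300(j733) + 250 = -26864200 + j219900
Denominator: (j733)^2 + 1586(j733) + 586000 = 48711 + j1162538
|N| = √(26864200² + 219900²) ≈ 2.6865e+07, ∠N ≈ 179.53°
|D| = √(48711² + 1162538²) ≈ 1.1636e+06, ∠D ≈ 87.60°
|T| = 2.6865e+07 / 1.1636e+06 ≈ 23.088
Gain = 20 log₁₀(23.088) ≈ 27.27 dB
∠T = 179.53° − 87.60° = 91.93°

27.3 dB, 91.9°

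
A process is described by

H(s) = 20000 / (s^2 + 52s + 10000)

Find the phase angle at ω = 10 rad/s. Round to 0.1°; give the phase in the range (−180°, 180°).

At s = jω = j10:
quadratic: (j10)² + 52·j10 + 10000 = 9900 + j520 → |·| ≈ 9913.6, ∠ ≈ 3.01°
∠H = 0.00° − 3.01° = -3.01°

-3.0°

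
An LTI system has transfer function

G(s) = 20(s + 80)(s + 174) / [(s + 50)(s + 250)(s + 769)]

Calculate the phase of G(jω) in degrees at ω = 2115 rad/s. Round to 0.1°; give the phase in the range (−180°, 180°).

-68.8°

At s = jω = j2115:
zero (s+80): 80 + j2115 → |·| = √(80²+2115²) = √4479625 ≈ 2116.5, ∠ = arctan(2115/80) ≈ 87.83°
zero (s+174): 174 + j2115 → |·| = √(174²+2115²) = √4503501 ≈ 2122.1, ∠ = arctan(2115/174) ≈ 85.30°
pole (s+50): 50 + j2115 → |·| = √(50²+2115²) = √4475725 ≈ 2115.6, ∠ = arctan(2115/50) ≈ 88.65°
pole (s+250): 250 + j2115 → |·| = √(250²+2115²) = √4535725 ≈ 2129.7, ∠ = arctan(2115/250) ≈ 83.26°
pole (s+769): 769 + j2115 → |·| = √(769²+2115²) = √5064586 ≈ 2250.5, ∠ = arctan(2115/769) ≈ 70.02°
∠G = 173.13° − 241.93° = -68.80°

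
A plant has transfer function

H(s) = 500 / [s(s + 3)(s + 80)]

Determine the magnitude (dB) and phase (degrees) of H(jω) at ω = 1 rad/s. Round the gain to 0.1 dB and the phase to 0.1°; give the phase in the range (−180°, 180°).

5.9 dB, -109.2°

At s = jω = j1:
pole (s+3): 3 + j1 → |·| = √(3²+1²) = √10 ≈ 3.1623, ∠ = arctan(1/3) ≈ 18.43°
pole (s+80): 80 + j1 → |·| = √(80²+1²) = √6401 ≈ 80.006, ∠ = arctan(1/80) ≈ 0.72°
pole at origin: |s| = 1, ∠ = 90.00° (in denominator)
|H| = 500 / 253 ≈ 1.9763
Gain = 20 log₁₀(1.9763) ≈ 5.92 dB
∠H = 0.00° − 109.15° = -109.15°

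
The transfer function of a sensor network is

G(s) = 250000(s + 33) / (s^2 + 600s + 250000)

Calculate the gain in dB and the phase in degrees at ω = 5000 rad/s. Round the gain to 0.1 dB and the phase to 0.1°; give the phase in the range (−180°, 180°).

At s = jω = j5000:
zero (s+33): 33 + j5000 → |·| = √(33²+5000²) = √25001089 ≈ 5000.1, ∠ = arctan(5000/33) ≈ 89.62°
quadratic: (j5000)² + 600·j5000 + 250000 = -24750000 + j3000000 → |·| ≈ 2.4931e+07, ∠ ≈ 173.09°
|G| = 250000 · 5000.1 / 2.4931e+07 ≈ 50.139
Gain = 20 log₁₀(50.139) ≈ 34.00 dB
∠G = 89.62° − 173.09° = -83.47°

34.0 dB, -83.5°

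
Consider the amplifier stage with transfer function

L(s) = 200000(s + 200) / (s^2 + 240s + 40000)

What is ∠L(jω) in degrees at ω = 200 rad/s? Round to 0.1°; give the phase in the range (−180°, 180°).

At s = jω = j200:
zero (s+200): 200 + j200 → |·| = √(200²+200²) = √80000 ≈ 282.84, ∠ = arctan(200/200) ≈ 45.00°
quadratic: (j200)² + 240·j200 + 40000 = 0 + j48000 → |·| ≈ 48000, ∠ ≈ 90.00°
∠L = 45.00° − 90.00° = -45.00°

-45.0°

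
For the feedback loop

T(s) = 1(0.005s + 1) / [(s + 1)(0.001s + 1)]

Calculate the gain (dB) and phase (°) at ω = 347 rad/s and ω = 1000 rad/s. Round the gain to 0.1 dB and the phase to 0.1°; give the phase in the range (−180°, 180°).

ω = 347: -45.3 dB, -48.9°; ω = 1000: -48.9 dB, -56.3°

At ω = 347 rad/s:
zero (1 + j347·0.005) = 1 + j1.735 → |·| ≈ 2.0026, ∠ ≈ 60.04°
pole (1 + j347·1) = 1 + j347 → |·| ≈ 347, ∠ ≈ 89.83°
pole (1 + j347·0.001) = 1 + j0.347 → |·| ≈ 1.0585, ∠ ≈ 19.14°
|T| = 1 · 2.0026 / (347 · 1.0585) ≈ 0.0054522
Gain = 20 log₁₀(0.0054522) ≈ -45.27 dB
∠T = (60.04°) − (89.83° + 19.14°) = -48.93°

At ω = 1000 rad/s:
zero (1 + j1000·0.005) = 1 + j5 → |·| ≈ 5.099, ∠ ≈ 78.69°
pole (1 + j1000·1) = 1 + j1000 → |·| ≈ 1000, ∠ ≈ 89.94°
pole (1 + j1000·0.001) = 1 + j1 → |·| ≈ 1.4142, ∠ ≈ 45.00°
|T| = 1 · 5.099 / (1000 · 1.4142) ≈ 0.0036056
Gain = 20 log₁₀(0.0036056) ≈ -48.86 dB
∠T = (78.69°) − (89.94° + 45.00°) = -56.25°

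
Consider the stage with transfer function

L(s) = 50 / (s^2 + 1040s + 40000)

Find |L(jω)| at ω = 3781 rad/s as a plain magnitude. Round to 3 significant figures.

Substitute s = j3781:
Numerator: 50 = 50 + j0
Denominator: (j3781)^2 + 1040(j3781) + 40000 = -14255961 + j3932240
|N| = √(50² + 0²) ≈ 50, ∠N ≈ 0.00°
|D| = √(14255961² + 3932240²) ≈ 1.4788e+07, ∠D ≈ 164.58°
|L| = 50 / 1.4788e+07 ≈ 3.3811e-06

3.38e-06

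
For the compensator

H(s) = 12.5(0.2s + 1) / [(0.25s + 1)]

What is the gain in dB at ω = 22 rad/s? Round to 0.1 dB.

At ω = 22 rad/s:
zero (1 + j22·0.2) = 1 + j4.4 → |·| ≈ 4.5122, ∠ ≈ 77.20°
pole (1 + j22·0.25) = 1 + j5.5 → |·| ≈ 5.5902, ∠ ≈ 79.70°
|H| = 12.5 · 4.5122 / (5.5902) ≈ 10.09
Gain = 20 log₁₀(10.09) ≈ 20.08 dB

20.1 dB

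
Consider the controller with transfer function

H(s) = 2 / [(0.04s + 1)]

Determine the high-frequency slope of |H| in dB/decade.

-20 dB/decade

Each pole contributes −20 dB/decade at high frequency; each zero contributes +20 dB/decade.
Net: 0 zero(s) − 1 pole(s) → -20 dB/decade.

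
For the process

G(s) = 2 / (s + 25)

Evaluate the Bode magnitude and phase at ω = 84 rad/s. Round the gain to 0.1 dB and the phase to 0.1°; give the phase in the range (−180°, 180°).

-32.8 dB, -73.4°

Substitute s = j84:
Numerator: 2 = 2 + j0
Denominator: (j84) + 25 = 25 + j84
|N| = √(2² + 0²) ≈ 2, ∠N ≈ 0.00°
|D| = √(25² + 84²) ≈ 87.641, ∠D ≈ 73.43°
|G| = 2 / 87.641 ≈ 0.02282
Gain = 20 log₁₀(0.02282) ≈ -32.83 dB
∠G = 0.00° − 73.43° = -73.43°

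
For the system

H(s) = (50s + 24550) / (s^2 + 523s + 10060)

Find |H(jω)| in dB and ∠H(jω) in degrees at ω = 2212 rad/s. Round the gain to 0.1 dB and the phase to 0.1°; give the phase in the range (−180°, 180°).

Substitute s = j2212:
Numerator: 50(j2212) + 24550 = 24550 + j110600
Denominator: (j2212)^2 + 523(j2212) + 10060 = -4882884 + j1156876
|N| = √(24550² + 110600²) ≈ 1.1329e+05, ∠N ≈ 77.48°
|D| = √(4882884² + 1156876²) ≈ 5.0181e+06, ∠D ≈ 166.67°
|H| = 1.1329e+05 / 5.0181e+06 ≈ 0.022576
Gain = 20 log₁₀(0.022576) ≈ -32.93 dB
∠H = 77.48° − 166.67° = -89.19°

-32.9 dB, -89.2°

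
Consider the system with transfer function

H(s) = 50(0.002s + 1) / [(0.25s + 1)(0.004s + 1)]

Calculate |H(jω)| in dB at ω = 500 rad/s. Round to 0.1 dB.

At ω = 500 rad/s:
zero (1 + j500·0.002) = 1 + j1 → |·| ≈ 1.4142, ∠ ≈ 45.00°
pole (1 + j500·0.25) = 1 + j125 → |·| ≈ 125, ∠ ≈ 89.54°
pole (1 + j500·0.004) = 1 + j2 → |·| ≈ 2.2361, ∠ ≈ 63.43°
|H| = 50 · 1.4142 / (125 · 2.2361) ≈ 0.25298
Gain = 20 log₁₀(0.25298) ≈ -11.94 dB

-11.9 dB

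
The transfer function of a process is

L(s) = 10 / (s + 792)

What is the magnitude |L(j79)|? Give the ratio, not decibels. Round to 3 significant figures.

0.0126

Substitute s = j79:
Numerator: 10 = 10 + j0
Denominator: (j79) + 792 = 792 + j79
|N| = √(10² + 0²) ≈ 10, ∠N ≈ 0.00°
|D| = √(792² + 79²) ≈ 795.93, ∠D ≈ 5.70°
|L| = 10 / 795.93 ≈ 0.012564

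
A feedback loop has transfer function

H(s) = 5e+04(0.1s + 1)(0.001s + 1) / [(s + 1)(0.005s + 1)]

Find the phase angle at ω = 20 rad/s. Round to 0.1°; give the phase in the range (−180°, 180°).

-28.3°

At ω = 20 rad/s:
zero (1 + j20·0.1) = 1 + j2 → |·| ≈ 2.2361, ∠ ≈ 63.43°
zero (1 + j20·0.001) = 1 + j0.02 → |·| ≈ 1.0002, ∠ ≈ 1.15°
pole (1 + j20·1) = 1 + j20 → |·| ≈ 20.025, ∠ ≈ 87.14°
pole (1 + j20·0.005) = 1 + j0.1 → |·| ≈ 1.005, ∠ ≈ 5.71°
∠H = (63.43° + 1.15°) − (87.14° + 5.71°) = -28.27°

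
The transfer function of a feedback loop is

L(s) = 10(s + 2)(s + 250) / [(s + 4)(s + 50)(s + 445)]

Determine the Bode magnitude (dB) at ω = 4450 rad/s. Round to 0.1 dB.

-53.0 dB

At s = jω = j4450:
zero (s+2): 2 + j4450 → |·| = √(2²+4450²) = √19802504 ≈ 4450, ∠ = arctan(4450/2) ≈ 89.97°
zero (s+250): 250 + j4450 → |·| = √(250²+4450²) = √19865000 ≈ 4457, ∠ = arctan(4450/250) ≈ 86.78°
pole (s+4): 4 + j4450 → |·| = √(4²+4450²) = √19802516 ≈ 4450, ∠ = arctan(4450/4) ≈ 89.95°
pole (s+50): 50 + j4450 → |·| = √(50²+4450²) = √19805000 ≈ 4450.3, ∠ = arctan(4450/50) ≈ 89.36°
pole (s+445): 445 + j4450 → |·| = √(445²+4450²) = √20000525 ≈ 4472.2, ∠ = arctan(4450/445) ≈ 84.29°
|L| = 10 · 1.9834e+07 / 8.8567e+10 ≈ 0.0022394
Gain = 20 log₁₀(0.0022394) ≈ -53.00 dB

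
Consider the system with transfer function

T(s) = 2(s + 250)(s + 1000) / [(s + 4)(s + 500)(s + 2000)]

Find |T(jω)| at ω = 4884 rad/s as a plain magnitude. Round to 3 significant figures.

At s = jω = j4884:
zero (s+250): 250 + j4884 → |·| = √(250²+4884²) = √23915956 ≈ 4890.4, ∠ = arctan(4884/250) ≈ 87.07°
zero (s+1000): 1000 + j4884 → |·| = √(1000²+4884²) = √24853456 ≈ 4985.3, ∠ = arctan(4884/1000) ≈ 78.43°
pole (s+4): 4 + j4884 → |·| = √(4²+4884²) = √23853472 ≈ 4884, ∠ = arctan(4884/4) ≈ 89.95°
pole (s+500): 500 + j4884 → |·| = √(500²+4884²) = √24103456 ≈ 4909.5, ∠ = arctan(4884/500) ≈ 84.15°
pole (s+2000): 2000 + j4884 → |·| = √(2000²+4884²) = √27853456 ≈ 5277.6, ∠ = arctan(4884/2000) ≈ 67.73°
|T| = 2 · 2.438e+07 / 1.2655e+11 ≈ 0.0003853

0.000385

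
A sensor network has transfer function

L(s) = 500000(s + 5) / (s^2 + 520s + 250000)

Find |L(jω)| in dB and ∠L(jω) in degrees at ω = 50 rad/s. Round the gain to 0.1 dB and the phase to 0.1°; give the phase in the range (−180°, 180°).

At s = jω = j50:
zero (s+5): 5 + j50 → |·| = √(5²+50²) = √2525 ≈ 50.249, ∠ = arctan(50/5) ≈ 84.29°
quadratic: (j50)² + 520·j50 + 250000 = 247500 + j26000 → |·| ≈ 2.4886e+05, ∠ ≈ 6.00°
|L| = 500000 · 50.249 / 2.4886e+05 ≈ 100.96
Gain = 20 log₁₀(100.96) ≈ 40.08 dB
∠L = 84.29° − 6.00° = 78.29°

40.1 dB, 78.3°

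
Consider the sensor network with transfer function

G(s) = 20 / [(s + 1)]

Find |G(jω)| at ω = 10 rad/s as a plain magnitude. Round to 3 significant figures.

At ω = 10 rad/s:
pole (1 + j10·1) = 1 + j10 → |·| ≈ 10.05, ∠ ≈ 84.29°
|G| = 20 · 1 / (10.05) ≈ 1.99

1.99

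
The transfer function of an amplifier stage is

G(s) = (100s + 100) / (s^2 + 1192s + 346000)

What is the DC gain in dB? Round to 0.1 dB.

G(0) = 100 / 346000 ≈ 0.00028902
20 log₁₀(0.00028902) ≈ -70.78 dB

-70.8 dB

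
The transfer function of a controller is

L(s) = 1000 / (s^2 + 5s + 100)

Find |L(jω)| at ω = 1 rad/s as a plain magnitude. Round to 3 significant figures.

At s = jω = j1:
quadratic: (j1)² + 5·j1 + 100 = 99 + j5 → |·| ≈ 99.126, ∠ ≈ 2.89°
|L| = 1000 / 99.126 ≈ 10.088

10.1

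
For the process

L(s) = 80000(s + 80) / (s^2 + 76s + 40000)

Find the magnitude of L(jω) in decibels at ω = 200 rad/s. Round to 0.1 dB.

At s = jω = j200:
zero (s+80): 80 + j200 → |·| = √(80²+200²) = √46400 ≈ 215.41, ∠ = arctan(200/80) ≈ 68.20°
quadratic: (j200)² + 76·j200 + 40000 = 0 + j15200 → |·| ≈ 15200, ∠ ≈ 90.00°
|L| = 80000 · 215.41 / 15200 ≈ 1133.7
Gain = 20 log₁₀(1133.7) ≈ 61.09 dB

61.1 dB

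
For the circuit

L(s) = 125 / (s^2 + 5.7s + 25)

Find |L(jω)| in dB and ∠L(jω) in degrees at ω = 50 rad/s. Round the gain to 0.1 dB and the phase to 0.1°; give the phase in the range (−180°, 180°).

At s = jω = j50:
quadratic: (j50)² + 5.7·j50 + 25 = -2475 + j285 → |·| ≈ 2491.4, ∠ ≈ 173.43°
|L| = 125 / 2491.4 ≈ 0.050173
Gain = 20 log₁₀(0.050173) ≈ -25.99 dB
∠L = 0.00° − 173.43° = -173.43°

-26.0 dB, -173.4°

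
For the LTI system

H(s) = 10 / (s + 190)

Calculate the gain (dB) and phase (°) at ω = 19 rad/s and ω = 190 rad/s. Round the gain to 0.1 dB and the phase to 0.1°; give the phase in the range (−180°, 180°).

Substitute s = j19:
Numerator: 10 = 10 + j0
Denominator: (j19) + 190 = 190 + j19
|N| = √(10² + 0²) ≈ 10, ∠N ≈ 0.00°
|D| = √(190² + 19²) ≈ 190.95, ∠D ≈ 5.71°
|H| = 10 / 190.95 ≈ 0.05237
Gain = 20 log₁₀(0.05237) ≈ -25.62 dB
∠H = 0.00° − 5.71° = -5.71°

Substitute s = j190:
Numerator: 10 = 10 + j0
Denominator: (j190) + 190 = 190 + j190
|N| = √(10² + 0²) ≈ 10, ∠N ≈ 0.00°
|D| = √(190² + 190²) ≈ 268.7, ∠D ≈ 45.00°
|H| = 10 / 268.7 ≈ 0.037216
Gain = 20 log₁₀(0.037216) ≈ -28.59 dB
∠H = 0.00° − 45.00° = -45.00°

ω = 19: -25.6 dB, -5.7°; ω = 190: -28.6 dB, -45.0°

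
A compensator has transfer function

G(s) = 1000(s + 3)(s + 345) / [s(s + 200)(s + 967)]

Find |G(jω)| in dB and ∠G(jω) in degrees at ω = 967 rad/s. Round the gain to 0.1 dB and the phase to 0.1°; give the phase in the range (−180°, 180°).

-2.4 dB, -53.1°

At s = jω = j967:
zero (s+3): 3 + j967 → |·| = √(3²+967²) = √935098 ≈ 967, ∠ = arctan(967/3) ≈ 89.82°
zero (s+345): 345 + j967 → |·| = √(345²+967²) = √1054114 ≈ 1026.7, ∠ = arctan(967/345) ≈ 70.36°
pole (s+200): 200 + j967 → |·| = √(200²+967²) = √975089 ≈ 987.47, ∠ = arctan(967/200) ≈ 78.31°
pole (s+967): 967 + j967 → |·| = √(967²+967²) = √1870178 ≈ 1367.5, ∠ = arctan(967/967) ≈ 45.00°
pole at origin: |s| = 967, ∠ = 90.00° (in denominator)
|G| = 1000 · 9.9282e+05 / 1.3058e+09 ≈ 0.76032
Gain = 20 log₁₀(0.76032) ≈ -2.38 dB
∠G = 160.18° − 213.31° = -53.13°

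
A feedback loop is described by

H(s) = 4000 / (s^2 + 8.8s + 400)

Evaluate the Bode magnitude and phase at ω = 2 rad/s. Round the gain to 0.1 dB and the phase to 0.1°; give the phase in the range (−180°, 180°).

20.1 dB, -2.5°

At s = jω = j2:
quadratic: (j2)² + 8.8·j2 + 400 = 396 + j17.6 → |·| ≈ 396.39, ∠ ≈ 2.54°
|H| = 4000 / 396.39 ≈ 10.091
Gain = 20 log₁₀(10.091) ≈ 20.08 dB
∠H = 0.00° − 2.54° = -2.54°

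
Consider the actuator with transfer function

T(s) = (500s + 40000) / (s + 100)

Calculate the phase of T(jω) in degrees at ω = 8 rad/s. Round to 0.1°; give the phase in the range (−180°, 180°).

1.1°

Substitute s = j8:
Numerator: 500(j8) + 40000 = 40000 + j4000
Denominator: (j8) + 100 = 100 + j8
|N| = √(40000² + 4000²) ≈ 40200, ∠N ≈ 5.71°
|D| = √(100² + 8²) ≈ 100.32, ∠D ≈ 4.57°
∠T = 5.71° − 4.57° = 1.14°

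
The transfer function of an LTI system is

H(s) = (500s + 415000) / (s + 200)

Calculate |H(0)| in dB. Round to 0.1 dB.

66.3 dB

H(0) = 415000 / 200 = 2075
20 log₁₀(2075) ≈ 66.34 dB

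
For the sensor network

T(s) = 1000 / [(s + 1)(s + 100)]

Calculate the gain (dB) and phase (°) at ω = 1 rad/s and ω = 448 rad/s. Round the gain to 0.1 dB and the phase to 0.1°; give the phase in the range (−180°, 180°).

At s = jω = j1:
pole (s+1): 1 + j1 → |·| = √(1²+1²) = √2 ≈ 1.4142, ∠ = arctan(1/1) ≈ 45.00°
pole (s+100): 100 + j1 → |·| = √(100²+1²) = √10001 ≈ 100, ∠ = arctan(1/100) ≈ 0.57°
|T| = 1000 / 141.42 ≈ 7.0711
Gain = 20 log₁₀(7.0711) ≈ 16.99 dB
∠T = 0.00° − 45.57° = -45.57°

At s = jω = j448:
pole (s+1): 1 + j448 → |·| = √(1²+448²) = √200705 ≈ 448, ∠ = arctan(448/1) ≈ 89.87°
pole (s+100): 100 + j448 → |·| = √(100²+448²) = √210704 ≈ 459.03, ∠ = arctan(448/100) ≈ 77.42°
|T| = 1000 / 2.0565e+05 ≈ 0.0048626
Gain = 20 log₁₀(0.0048626) ≈ -46.26 dB
∠T = 0.00° − 167.29° = -167.29°

ω = 1: 17.0 dB, -45.6°; ω = 448: -46.3 dB, -167.3°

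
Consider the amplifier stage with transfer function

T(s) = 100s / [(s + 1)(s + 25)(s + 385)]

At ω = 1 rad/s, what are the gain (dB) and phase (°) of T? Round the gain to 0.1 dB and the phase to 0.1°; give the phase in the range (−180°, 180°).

-42.7 dB, 42.6°

At s = jω = j1:
zero at origin: s = j1 → |·| = 1, ∠ = 90.00°
pole (s+1): 1 + j1 → |·| = √(1²+1²) = √2 ≈ 1.4142, ∠ = arctan(1/1) ≈ 45.00°
pole (s+25): 25 + j1 → |·| = √(25²+1²) = √626 ≈ 25.02, ∠ = arctan(1/25) ≈ 2.29°
pole (s+385): 385 + j1 → |·| = √(385²+1²) = √148226 ≈ 385, ∠ = arctan(1/385) ≈ 0.15°
|T| = 100 · 1 / 13623 ≈ 0.0073405
Gain = 20 log₁₀(0.0073405) ≈ -42.69 dB
∠T = 90.00° − 47.44° = 42.56°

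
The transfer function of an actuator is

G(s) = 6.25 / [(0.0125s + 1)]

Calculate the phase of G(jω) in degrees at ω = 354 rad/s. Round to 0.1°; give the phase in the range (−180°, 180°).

-77.3°

At ω = 354 rad/s:
pole (1 + j354·0.0125) = 1 + j4.425 → |·| ≈ 4.5366, ∠ ≈ 77.27°
∠G = (0°) − (77.27°) = -77.27°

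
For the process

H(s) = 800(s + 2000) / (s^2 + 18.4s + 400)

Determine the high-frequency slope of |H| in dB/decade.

Each pole contributes −20 dB/decade at high frequency; each zero contributes +20 dB/decade.
Net: 1 zero(s) − 2 pole(s) → -20 dB/decade.

-20 dB/decade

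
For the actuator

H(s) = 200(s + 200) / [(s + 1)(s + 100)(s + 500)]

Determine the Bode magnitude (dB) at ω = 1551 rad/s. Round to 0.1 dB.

At s = jω = j1551:
zero (s+200): 200 + j1551 → |·| = √(200²+1551²) = √2445601 ≈ 1563.8, ∠ = arctan(1551/200) ≈ 82.65°
pole (s+1): 1 + j1551 → |·| = √(1²+1551²) = √2405602 ≈ 1551, ∠ = arctan(1551/1) ≈ 89.96°
pole (s+100): 100 + j1551 → |·| = √(100²+1551²) = √2415601 ≈ 1554.2, ∠ = arctan(1551/100) ≈ 86.31°
pole (s+500): 500 + j1551 → |·| = √(500²+1551²) = √2655601 ≈ 1629.6, ∠ = arctan(1551/500) ≈ 72.13°
|H| = 200 · 1563.8 / 3.9283e+09 ≈ 7.9617e-05
Gain = 20 log₁₀(7.9617e-05) ≈ -81.98 dB

-82.0 dB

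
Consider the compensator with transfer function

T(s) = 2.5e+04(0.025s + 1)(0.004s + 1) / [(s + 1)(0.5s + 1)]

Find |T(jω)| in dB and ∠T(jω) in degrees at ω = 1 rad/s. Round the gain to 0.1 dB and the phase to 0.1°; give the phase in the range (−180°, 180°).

At ω = 1 rad/s:
zero (1 + j1·0.025) = 1 + j0.025 → |·| ≈ 1.0003, ∠ ≈ 1.43°
zero (1 + j1·0.004) = 1 + j0.004 → |·| ≈ 1, ∠ ≈ 0.23°
pole (1 + j1·1) = 1 + j1 → |·| ≈ 1.4142, ∠ ≈ 45.00°
pole (1 + j1·0.5) = 1 + j0.5 → |·| ≈ 1.118, ∠ ≈ 26.57°
|T| = 2.5e+04 · 1.0003 · 1 / (1.4142 · 1.118) ≈ 15817
Gain = 20 log₁₀(15817) ≈ 83.98 dB
∠T = (1.43° + 0.23°) − (45.00° + 26.57°) = -69.91°

84.0 dB, -69.9°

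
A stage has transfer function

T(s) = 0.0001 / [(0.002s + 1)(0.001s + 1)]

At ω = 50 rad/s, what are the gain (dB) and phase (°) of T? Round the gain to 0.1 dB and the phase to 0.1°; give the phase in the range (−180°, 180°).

-80.1 dB, -8.6°

At ω = 50 rad/s:
pole (1 + j50·0.002) = 1 + j0.1 → |·| ≈ 1.005, ∠ ≈ 5.71°
pole (1 + j50·0.001) = 1 + j0.05 → |·| ≈ 1.0012, ∠ ≈ 2.86°
|T| = 0.0001 · 1 / (1.005 · 1.0012) ≈ 9.9383e-05
Gain = 20 log₁₀(9.9383e-05) ≈ -80.05 dB
∠T = (0°) − (5.71° + 2.86°) = -8.57°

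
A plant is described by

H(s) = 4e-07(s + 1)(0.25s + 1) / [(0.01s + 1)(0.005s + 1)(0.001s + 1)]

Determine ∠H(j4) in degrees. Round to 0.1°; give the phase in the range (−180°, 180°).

At ω = 4 rad/s:
zero (1 + j4·1) = 1 + j4 → |·| ≈ 4.1231, ∠ ≈ 75.96°
zero (1 + j4·0.25) = 1 + j1 → |·| ≈ 1.4142, ∠ ≈ 45.00°
pole (1 + j4·0.01) = 1 + j0.04 → |·| ≈ 1.0008, ∠ ≈ 2.29°
pole (1 + j4·0.005) = 1 + j0.02 → |·| ≈ 1.0002, ∠ ≈ 1.15°
pole (1 + j4·0.001) = 1 + j0.004 → |·| ≈ 1, ∠ ≈ 0.23°
∠H = (75.96° + 45.00°) − (2.29° + 1.15° + 0.23°) = 117.29°

117.3°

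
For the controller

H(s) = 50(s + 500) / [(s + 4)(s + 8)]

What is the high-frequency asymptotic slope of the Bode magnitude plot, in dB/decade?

-20 dB/decade

Each pole contributes −20 dB/decade at high frequency; each zero contributes +20 dB/decade.
Net: 1 zero(s) − 2 pole(s) → -20 dB/decade.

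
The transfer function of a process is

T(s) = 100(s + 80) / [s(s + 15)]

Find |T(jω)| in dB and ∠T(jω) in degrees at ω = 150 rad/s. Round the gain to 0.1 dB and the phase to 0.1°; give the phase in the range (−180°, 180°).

-2.5 dB, -112.4°

At s = jω = j150:
zero (s+80): 80 + j150 → |·| = √(80²+150²) = √28900 ≈ 170, ∠ = arctan(150/80) ≈ 61.93°
pole (s+15): 15 + j150 → |·| = √(15²+150²) = √22725 ≈ 150.75, ∠ = arctan(150/15) ≈ 84.29°
pole at origin: |s| = 150, ∠ = 90.00° (in denominator)
|T| = 100 · 170 / 22612 ≈ 0.75181
Gain = 20 log₁₀(0.75181) ≈ -2.48 dB
∠T = 61.93° − 174.29° = -112.36°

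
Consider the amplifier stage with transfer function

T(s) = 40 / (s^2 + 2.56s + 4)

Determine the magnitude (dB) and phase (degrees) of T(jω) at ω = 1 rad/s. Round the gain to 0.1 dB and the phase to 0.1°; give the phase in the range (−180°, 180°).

At s = jω = j1:
quadratic: (j1)² + 2.56·j1 + 4 = 3 + j2.56 → |·| ≈ 3.9438, ∠ ≈ 40.48°
|T| = 40 / 3.9438 ≈ 10.143
Gain = 20 log₁₀(10.143) ≈ 20.12 dB
∠T = 0.00° − 40.48° = -40.48°

20.1 dB, -40.5°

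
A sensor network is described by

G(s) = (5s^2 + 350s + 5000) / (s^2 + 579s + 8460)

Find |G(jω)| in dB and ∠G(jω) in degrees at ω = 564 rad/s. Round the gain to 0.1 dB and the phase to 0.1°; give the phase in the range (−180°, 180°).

Substitute s = j564:
Numerator: 5(j564)^2 + 350(j564) + 5000 = -1585480 + j197400
Denominator: (j564)^2 + 579(j564) + 8460 = -309636 + j326556
|N| = √(1585480² + 197400²) ≈ 1.5977e+06, ∠N ≈ 172.90°
|D| = √(309636² + 326556²) ≈ 4.5001e+05, ∠D ≈ 133.48°
|G| = 1.5977e+06 / 4.5001e+05 ≈ 3.5504
Gain = 20 log₁₀(3.5504) ≈ 11.01 dB
∠G = 172.90° − 133.48° = 39.42°

11.0 dB, 39.4°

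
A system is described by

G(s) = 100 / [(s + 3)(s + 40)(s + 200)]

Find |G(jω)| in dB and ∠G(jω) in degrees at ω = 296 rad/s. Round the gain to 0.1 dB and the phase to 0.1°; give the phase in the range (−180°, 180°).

At s = jω = j296:
pole (s+3): 3 + j296 → |·| = √(3²+296²) = √87625 ≈ 296.02, ∠ = arctan(296/3) ≈ 89.42°
pole (s+40): 40 + j296 → |·| = √(40²+296²) = √89216 ≈ 298.69, ∠ = arctan(296/40) ≈ 82.30°
pole (s+200): 200 + j296 → |·| = √(200²+296²) = √127616 ≈ 357.23, ∠ = arctan(296/200) ≈ 55.95°
|G| = 100 / 3.1586e+07 ≈ 3.166e-06
Gain = 20 log₁₀(3.166e-06) ≈ -109.99 dB
∠G = 0.00° − 227.67° = -227.67° ≡ 132.33° (principal value)

-110.0 dB, 132.3°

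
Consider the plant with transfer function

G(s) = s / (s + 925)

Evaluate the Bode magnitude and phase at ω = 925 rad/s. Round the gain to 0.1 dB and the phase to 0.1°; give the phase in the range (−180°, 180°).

At s = jω = j925:
zero at origin: s = j925 → |·| = 925, ∠ = 90.00°
pole (s+925): 925 + j925 → |·| = √(925²+925²) = √1711250 ≈ 1308.1, ∠ = arctan(925/925) ≈ 45.00°
|G| = 1 · 925 / 1308.1 ≈ 0.70713
Gain = 20 log₁₀(0.70713) ≈ -3.01 dB
∠G = 90.00° − 45.00° = 45.00°

-3.0 dB, 45.0°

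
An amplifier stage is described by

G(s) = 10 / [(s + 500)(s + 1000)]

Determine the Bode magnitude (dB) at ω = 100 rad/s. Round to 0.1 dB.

At s = jω = j100:
pole (s+500): 500 + j100 → |·| = √(500²+100²) = √260000 ≈ 509.9, ∠ = arctan(100/500) ≈ 11.31°
pole (s+1000): 1000 + j100 → |·| = √(1000²+100²) = √1010000 ≈ 1005, ∠ = arctan(100/1000) ≈ 5.71°
|G| = 10 / 5.1245e+05 ≈ 1.9514e-05
Gain = 20 log₁₀(1.9514e-05) ≈ -94.19 dB

-94.2 dB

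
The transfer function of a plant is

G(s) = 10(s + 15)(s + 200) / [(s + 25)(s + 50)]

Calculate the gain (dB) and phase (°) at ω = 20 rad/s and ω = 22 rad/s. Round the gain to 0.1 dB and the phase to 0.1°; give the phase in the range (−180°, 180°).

At s = jω = j20:
zero (s+15): 15 + j20 → |·| = √(15²+20²) = √625 ≈ 25, ∠ = arctan(20/15) ≈ 53.13°
zero (s+200): 200 + j20 → |·| = √(200²+20²) = √40400 ≈ 201, ∠ = arctan(20/200) ≈ 5.71°
pole (s+25): 25 + j20 → |·| = √(25²+20²) = √1025 ≈ 32.016, ∠ = arctan(20/25) ≈ 38.66°
pole (s+50): 50 + j20 → |·| = √(50²+20²) = √2900 ≈ 53.852, ∠ = arctan(20/50) ≈ 21.80°
|G| = 10 · 5025 / 1724.1 ≈ 29.146
Gain = 20 log₁₀(29.146) ≈ 29.29 dB
∠G = 58.84° − 60.46° = -1.62°

At s = jω = j22:
zero (s+15): 15 + j22 → |·| = √(15²+22²) = √709 ≈ 26.627, ∠ = arctan(22/15) ≈ 55.71°
zero (s+200): 200 + j22 → |·| = √(200²+22²) = √40484 ≈ 201.21, ∠ = arctan(22/200) ≈ 6.28°
pole (s+25): 25 + j22 → |·| = √(25²+22²) = √1109 ≈ 33.302, ∠ = arctan(22/25) ≈ 41.35°
pole (s+50): 50 + j22 → |·| = √(50²+22²) = √2984 ≈ 54.626, ∠ = arctan(22/50) ≈ 23.75°
|G| = 10 · 5357.6 / 1819.2 ≈ 29.45
Gain = 20 log₁₀(29.45) ≈ 29.38 dB
∠G = 61.99° − 65.10° = -3.11°

ω = 20: 29.3 dB, -1.6°; ω = 22: 29.4 dB, -3.1°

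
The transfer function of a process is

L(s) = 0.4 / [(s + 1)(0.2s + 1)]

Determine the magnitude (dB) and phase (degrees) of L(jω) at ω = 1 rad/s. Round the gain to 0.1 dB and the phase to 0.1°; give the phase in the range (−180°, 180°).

At ω = 1 rad/s:
pole (1 + j1·1) = 1 + j1 → |·| ≈ 1.4142, ∠ ≈ 45.00°
pole (1 + j1·0.2) = 1 + j0.2 → |·| ≈ 1.0198, ∠ ≈ 11.31°
|L| = 0.4 · 1 / (1.4142 · 1.0198) ≈ 0.27735
Gain = 20 log₁₀(0.27735) ≈ -11.14 dB
∠L = (0°) − (45.00° + 11.31°) = -56.31°

-11.1 dB, -56.3°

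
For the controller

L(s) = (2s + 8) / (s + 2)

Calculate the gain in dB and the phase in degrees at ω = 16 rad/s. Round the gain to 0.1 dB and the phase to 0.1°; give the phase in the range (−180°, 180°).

6.2 dB, -6.9°

Substitute s = j16:
Numerator: 2(j16) + 8 = 8 + j32
Denominator: (j16) + 2 = 2 + j16
|N| = √(8² + 32²) ≈ 32.985, ∠N ≈ 75.96°
|D| = √(2² + 16²) ≈ 16.125, ∠D ≈ 82.87°
|L| = 32.985 / 16.125 ≈ 2.0456
Gain = 20 log₁₀(2.0456) ≈ 6.22 dB
∠L = 75.96° − 82.87° = -6.91°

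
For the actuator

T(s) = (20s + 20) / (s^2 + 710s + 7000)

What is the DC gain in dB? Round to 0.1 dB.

-50.9 dB

T(0) = 20 / 7000 ≈ 0.0028571
20 log₁₀(0.0028571) ≈ -50.88 dB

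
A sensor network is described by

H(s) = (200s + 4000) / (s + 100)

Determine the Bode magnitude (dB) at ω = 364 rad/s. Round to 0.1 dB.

45.7 dB

Substitute s = j364:
Numerator: 200(j364) + 4000 = 4000 + j72800
Denominator: (j364) + 100 = 100 + j364
|N| = √(4000² + 72800²) ≈ 72910, ∠N ≈ 86.86°
|D| = √(100² + 364²) ≈ 377.49, ∠D ≈ 74.64°
|H| = 72910 / 377.49 ≈ 193.14
Gain = 20 log₁₀(193.14) ≈ 45.72 dB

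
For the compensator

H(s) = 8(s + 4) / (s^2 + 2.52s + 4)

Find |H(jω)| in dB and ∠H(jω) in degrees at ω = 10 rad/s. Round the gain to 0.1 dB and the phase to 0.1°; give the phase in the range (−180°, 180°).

-1.2 dB, -97.1°

At s = jω = j10:
zero (s+4): 4 + j10 → |·| = √(4²+10²) = √116 ≈ 10.77, ∠ = arctan(10/4) ≈ 68.20°
quadratic: (j10)² + 2.52·j10 + 4 = -96 + j25.2 → |·| ≈ 99.252, ∠ ≈ 165.29°
|H| = 8 · 10.77 / 99.252 ≈ 0.86809
Gain = 20 log₁₀(0.86809) ≈ -1.23 dB
∠H = 68.20° − 165.29° = -97.09°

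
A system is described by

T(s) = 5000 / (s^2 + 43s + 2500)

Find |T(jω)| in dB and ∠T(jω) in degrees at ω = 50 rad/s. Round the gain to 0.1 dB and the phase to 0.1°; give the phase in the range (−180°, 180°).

7.3 dB, -90.0°

At s = jω = j50:
quadratic: (j50)² + 43·j50 + 2500 = 0 + j2150 → |·| ≈ 2150, ∠ ≈ 90.00°
|T| = 5000 / 2150 ≈ 2.3256
Gain = 20 log₁₀(2.3256) ≈ 7.33 dB
∠T = 0.00° − 90.00° = -90.00°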